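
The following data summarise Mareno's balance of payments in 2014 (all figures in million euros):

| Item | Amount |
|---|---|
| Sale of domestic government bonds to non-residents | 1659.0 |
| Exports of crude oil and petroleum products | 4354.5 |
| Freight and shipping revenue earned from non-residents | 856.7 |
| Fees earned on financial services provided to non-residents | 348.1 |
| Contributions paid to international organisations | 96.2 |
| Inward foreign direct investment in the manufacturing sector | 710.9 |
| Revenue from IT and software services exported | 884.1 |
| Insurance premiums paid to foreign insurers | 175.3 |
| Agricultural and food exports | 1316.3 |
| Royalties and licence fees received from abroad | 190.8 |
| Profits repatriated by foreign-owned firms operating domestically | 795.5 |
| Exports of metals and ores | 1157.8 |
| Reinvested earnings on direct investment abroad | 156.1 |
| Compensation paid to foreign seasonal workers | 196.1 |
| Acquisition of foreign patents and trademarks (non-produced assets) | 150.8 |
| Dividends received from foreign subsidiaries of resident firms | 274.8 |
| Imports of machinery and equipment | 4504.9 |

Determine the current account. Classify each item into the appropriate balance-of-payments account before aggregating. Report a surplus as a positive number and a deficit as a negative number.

Goods: -4504.9 + 4354.5 + 1316.3 + 1157.8 = 2323.7
Services: 348.1 + 884.1 + 190.8 - 175.3 + 856.7 = 2104.4
Primary income: 274.8 - 795.5 - 196.1 + 156.1 = -560.7
Secondary income: -96.2
Current account = 2323.7 + 2104.4 + (-560.7) + (-96.2) = 3771.2
(Excluded from the current account — financial account: sale of domestic government bonds to non-residents 1659.0, inward foreign direct investment in the manufacturing sector 710.9; capital account: acquisition of foreign patents and trademarks (non-produced assets) 150.8.)

3771.2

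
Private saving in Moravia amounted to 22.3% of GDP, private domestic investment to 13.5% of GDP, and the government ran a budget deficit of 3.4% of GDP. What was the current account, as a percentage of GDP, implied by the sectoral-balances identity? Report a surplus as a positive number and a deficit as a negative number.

By the sectoral-balances identity, CA = (S_private - I) + (T - G).
Private balance = 22.3 - 13.5 = 8.8
Government balance (T - G) = -3.4
CA = 8.8 + (-3.4) = 5.4

5.4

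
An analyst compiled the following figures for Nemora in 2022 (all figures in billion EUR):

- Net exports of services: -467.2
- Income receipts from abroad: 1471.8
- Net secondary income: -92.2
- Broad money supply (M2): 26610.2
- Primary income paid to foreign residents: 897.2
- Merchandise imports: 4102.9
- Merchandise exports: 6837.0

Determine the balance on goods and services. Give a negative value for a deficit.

2266.9

Goods balance = 6837.0 - 4102.9 = 2734.1
Services balance = -467.2
Trade balance (goods + services) = 2734.1 + (-467.2) = 2266.9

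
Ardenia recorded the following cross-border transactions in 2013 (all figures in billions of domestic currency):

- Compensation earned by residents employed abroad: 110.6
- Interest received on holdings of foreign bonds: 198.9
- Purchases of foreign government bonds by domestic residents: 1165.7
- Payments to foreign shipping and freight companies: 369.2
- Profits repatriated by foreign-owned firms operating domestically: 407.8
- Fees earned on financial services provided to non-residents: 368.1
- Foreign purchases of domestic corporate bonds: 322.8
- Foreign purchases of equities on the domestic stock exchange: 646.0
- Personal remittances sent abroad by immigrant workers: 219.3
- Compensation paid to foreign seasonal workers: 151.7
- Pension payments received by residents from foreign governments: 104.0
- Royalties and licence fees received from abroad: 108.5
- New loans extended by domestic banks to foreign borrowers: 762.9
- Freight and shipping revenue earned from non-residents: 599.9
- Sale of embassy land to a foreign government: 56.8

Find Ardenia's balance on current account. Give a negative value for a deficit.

342.0

Services: 599.9 - 369.2 + 368.1 + 108.5 = 707.3
Primary income: -407.8 + 198.9 + 110.6 - 151.7 = -250.0
Secondary income: -219.3 + 104.0 = -115.3
Current account = 707.3 + (-250.0) + (-115.3) = 342.0
(Excluded from the current account — financial account: purchases of foreign government bonds by domestic residents 1165.7, foreign purchases of domestic corporate bonds 322.8, foreign purchases of equities on the domestic stock exchange 646.0, new loans extended by domestic banks to foreign borrowers 762.9; capital account: sale of embassy land to a foreign government 56.8.)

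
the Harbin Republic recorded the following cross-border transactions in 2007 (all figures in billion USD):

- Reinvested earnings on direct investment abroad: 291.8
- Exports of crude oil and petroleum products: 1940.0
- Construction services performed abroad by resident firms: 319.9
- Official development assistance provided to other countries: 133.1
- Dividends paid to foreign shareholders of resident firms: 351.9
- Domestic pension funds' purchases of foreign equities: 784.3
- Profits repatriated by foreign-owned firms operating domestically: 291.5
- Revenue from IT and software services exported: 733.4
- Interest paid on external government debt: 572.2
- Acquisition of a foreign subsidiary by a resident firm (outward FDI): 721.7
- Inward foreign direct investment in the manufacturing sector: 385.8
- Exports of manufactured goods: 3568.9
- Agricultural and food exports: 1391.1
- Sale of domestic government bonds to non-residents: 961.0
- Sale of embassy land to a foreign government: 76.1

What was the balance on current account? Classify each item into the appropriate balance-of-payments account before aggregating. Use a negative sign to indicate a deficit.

6896.4

Goods: 1391.1 + 3568.9 + 1940.0 = 6900.0
Services: 733.4 + 319.9 = 1053.3
Primary income: -351.9 + 291.8 - 572.2 - 291.5 = -923.8
Secondary income: -133.1
Current account = 6900.0 + 1053.3 + (-923.8) + (-133.1) = 6896.4
(Excluded from the current account — financial account: domestic pension funds' purchases of foreign equities 784.3, acquisition of a foreign subsidiary by a resident firm (outward FDI) 721.7, inward foreign direct investment in the manufacturing sector 385.8, sale of domestic government bonds to non-residents 961.0; capital account: sale of embassy land to a foreign government 76.1.)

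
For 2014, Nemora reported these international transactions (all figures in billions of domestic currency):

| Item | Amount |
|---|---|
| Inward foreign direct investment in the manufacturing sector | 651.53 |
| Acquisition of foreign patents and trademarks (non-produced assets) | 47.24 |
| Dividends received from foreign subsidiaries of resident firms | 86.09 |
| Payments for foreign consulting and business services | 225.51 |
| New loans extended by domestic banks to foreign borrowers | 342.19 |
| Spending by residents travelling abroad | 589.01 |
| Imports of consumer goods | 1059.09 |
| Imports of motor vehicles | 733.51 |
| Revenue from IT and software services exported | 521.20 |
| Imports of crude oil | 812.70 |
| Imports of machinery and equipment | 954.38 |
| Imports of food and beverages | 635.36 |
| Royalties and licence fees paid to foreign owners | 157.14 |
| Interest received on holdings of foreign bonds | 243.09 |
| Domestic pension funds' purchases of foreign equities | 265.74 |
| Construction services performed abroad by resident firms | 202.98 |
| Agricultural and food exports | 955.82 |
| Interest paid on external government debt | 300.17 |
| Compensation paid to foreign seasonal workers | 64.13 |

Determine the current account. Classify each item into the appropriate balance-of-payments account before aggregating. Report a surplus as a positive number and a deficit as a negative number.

Goods: -812.70 - 1059.09 - 635.36 - 733.51 - 954.38 + 955.82 = -3239.22
Services: -225.51 - 589.01 - 157.14 + 521.20 + 202.98 = -247.48
Primary income: -300.17 + 243.09 - 64.13 + 86.09 = -35.12
Current account = (-3239.22) + (-247.48) + (-35.12) = -3521.82
(Excluded from the current account — financial account: inward foreign direct investment in the manufacturing sector 651.53, new loans extended by domestic banks to foreign borrowers 342.19, domestic pension funds' purchases of foreign equities 265.74; capital account: acquisition of foreign patents and trademarks (non-produced assets) 47.24.)

-3521.82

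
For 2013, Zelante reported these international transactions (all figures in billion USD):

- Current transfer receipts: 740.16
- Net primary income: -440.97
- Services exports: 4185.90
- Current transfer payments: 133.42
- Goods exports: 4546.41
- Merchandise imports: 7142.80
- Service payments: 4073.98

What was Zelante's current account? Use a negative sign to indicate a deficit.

Goods balance = 4546.41 - 7142.80 = -2596.39
Services balance = 4185.90 - 4073.98 = 111.92
Trade balance (goods + services) = -2596.39 + 111.92 = -2484.47
Net primary income = -440.97
Net secondary income = 740.16 - 133.42 = 606.74
Current account = -2484.47 + (-440.97) + 606.74 = -2318.70

-2318.70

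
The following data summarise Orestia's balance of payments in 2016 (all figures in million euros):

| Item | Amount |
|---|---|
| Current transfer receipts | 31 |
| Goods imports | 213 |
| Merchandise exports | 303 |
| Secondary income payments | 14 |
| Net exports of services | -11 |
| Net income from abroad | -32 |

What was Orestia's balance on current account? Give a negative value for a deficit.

64

Goods balance = 303 - 213 = 90
Services balance = -11
Trade balance (goods + services) = 90 + (-11) = 79
Net primary income = -32
Net secondary income = 31 - 14 = 17
Current account = 79 + (-32) + 17 = 64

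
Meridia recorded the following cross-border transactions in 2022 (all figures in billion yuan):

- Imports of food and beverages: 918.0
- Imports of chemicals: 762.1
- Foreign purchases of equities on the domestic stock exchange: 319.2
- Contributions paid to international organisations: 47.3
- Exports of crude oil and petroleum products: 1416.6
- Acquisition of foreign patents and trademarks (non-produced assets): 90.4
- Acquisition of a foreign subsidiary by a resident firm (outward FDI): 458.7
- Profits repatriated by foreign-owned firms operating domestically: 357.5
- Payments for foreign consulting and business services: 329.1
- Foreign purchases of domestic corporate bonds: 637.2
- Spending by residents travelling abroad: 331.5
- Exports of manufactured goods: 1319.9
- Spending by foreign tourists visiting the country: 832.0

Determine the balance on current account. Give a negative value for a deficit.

Goods: 1319.9 - 918.0 + 1416.6 - 762.1 = 1056.4
Services: -329.1 + 832.0 - 331.5 = 171.4
Primary income: -357.5
Secondary income: -47.3
Current account = 1056.4 + 171.4 + (-357.5) + (-47.3) = 823.0
(Excluded from the current account — financial account: foreign purchases of equities on the domestic stock exchange 319.2, acquisition of a foreign subsidiary by a resident firm (outward FDI) 458.7, foreign purchases of domestic corporate bonds 637.2; capital account: acquisition of foreign patents and trademarks (non-produced assets) 90.4.)

823.0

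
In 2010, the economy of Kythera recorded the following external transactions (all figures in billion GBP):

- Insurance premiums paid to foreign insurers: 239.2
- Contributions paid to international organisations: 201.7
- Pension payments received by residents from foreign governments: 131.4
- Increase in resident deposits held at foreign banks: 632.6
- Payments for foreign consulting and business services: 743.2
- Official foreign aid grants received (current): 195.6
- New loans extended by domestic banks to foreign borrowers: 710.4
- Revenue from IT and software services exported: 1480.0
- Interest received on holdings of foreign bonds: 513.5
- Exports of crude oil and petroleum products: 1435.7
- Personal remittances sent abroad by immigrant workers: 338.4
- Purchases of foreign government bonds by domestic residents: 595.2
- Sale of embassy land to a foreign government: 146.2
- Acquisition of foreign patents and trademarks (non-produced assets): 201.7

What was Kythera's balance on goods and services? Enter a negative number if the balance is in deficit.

1933.3

Goods: 1435.7
Services: -743.2 - 239.2 + 1480.0 = 497.6
Trade balance = 1435.7 + 497.6 = 1933.3
(Excluded from the trade balance — secondary income: contributions paid to international organisations 201.7, pension payments received by residents from foreign governments 131.4, official foreign aid grants received (current) 195.6, personal remittances sent abroad by immigrant workers 338.4; financial account: increase in resident deposits held at foreign banks 632.6, new loans extended by domestic banks to foreign borrowers 710.4, purchases of foreign government bonds by domestic residents 595.2; primary income: interest received on holdings of foreign bonds 513.5; capital account: sale of embassy land to a foreign government 146.2, acquisition of foreign patents and trademarks (non-produced assets) 201.7.)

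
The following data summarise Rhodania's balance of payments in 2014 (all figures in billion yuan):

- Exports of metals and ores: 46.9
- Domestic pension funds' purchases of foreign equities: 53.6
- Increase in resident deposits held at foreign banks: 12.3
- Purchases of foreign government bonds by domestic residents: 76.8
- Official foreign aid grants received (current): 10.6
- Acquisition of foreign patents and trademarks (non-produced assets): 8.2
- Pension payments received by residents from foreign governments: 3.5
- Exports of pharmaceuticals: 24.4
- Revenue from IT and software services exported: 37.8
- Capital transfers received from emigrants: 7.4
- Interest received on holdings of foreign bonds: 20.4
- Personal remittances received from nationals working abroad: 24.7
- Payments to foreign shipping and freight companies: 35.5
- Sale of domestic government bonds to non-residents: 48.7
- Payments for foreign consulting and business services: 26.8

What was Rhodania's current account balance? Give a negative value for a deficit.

106.0

Goods: 46.9 + 24.4 = 71.3
Services: -26.8 + 37.8 - 35.5 = -24.5
Primary income: 20.4
Secondary income: 10.6 + 3.5 + 24.7 = 38.8
Current account = 71.3 + (-24.5) + 20.4 + 38.8 = 106.0
(Excluded from the current account — financial account: domestic pension funds' purchases of foreign equities 53.6, increase in resident deposits held at foreign banks 12.3, purchases of foreign government bonds by domestic residents 76.8, sale of domestic government bonds to non-residents 48.7; capital account: acquisition of foreign patents and trademarks (non-produced assets) 8.2, capital transfers received from emigrants 7.4.)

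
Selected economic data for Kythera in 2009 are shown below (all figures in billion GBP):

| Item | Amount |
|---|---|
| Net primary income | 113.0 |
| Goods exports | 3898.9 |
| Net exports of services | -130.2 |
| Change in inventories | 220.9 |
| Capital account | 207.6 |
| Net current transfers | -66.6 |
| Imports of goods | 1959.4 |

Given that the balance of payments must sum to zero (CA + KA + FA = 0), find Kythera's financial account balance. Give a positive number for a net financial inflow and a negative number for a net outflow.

-2063.3

Goods balance = 3898.9 - 1959.4 = 1939.5
Services balance = -130.2
Trade balance (goods + services) = 1939.5 + (-130.2) = 1809.3
Net primary income = 113.0
Net secondary income = -66.6
Current account = 1809.3 + 113.0 + (-66.6) = 1855.7
Financial account = -(1855.7 + 207.6) = -2063.3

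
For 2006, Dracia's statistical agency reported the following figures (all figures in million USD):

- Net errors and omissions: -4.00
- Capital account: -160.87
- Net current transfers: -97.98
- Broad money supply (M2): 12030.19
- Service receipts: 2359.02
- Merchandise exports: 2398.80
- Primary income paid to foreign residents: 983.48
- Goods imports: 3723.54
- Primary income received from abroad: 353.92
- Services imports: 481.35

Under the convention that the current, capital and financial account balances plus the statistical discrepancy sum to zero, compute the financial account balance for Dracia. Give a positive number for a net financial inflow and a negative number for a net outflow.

339.48

Goods balance = 2398.80 - 3723.54 = -1324.74
Services balance = 2359.02 - 481.35 = 1877.67
Trade balance (goods + services) = -1324.74 + 1877.67 = 552.93
Net primary income = 353.92 - 983.48 = -629.56
Net secondary income = -97.98
Current account = 552.93 + (-629.56) + (-97.98) = -174.61
Financial account = -(-174.61 + (-160.87) + (-4.00)) = 339.48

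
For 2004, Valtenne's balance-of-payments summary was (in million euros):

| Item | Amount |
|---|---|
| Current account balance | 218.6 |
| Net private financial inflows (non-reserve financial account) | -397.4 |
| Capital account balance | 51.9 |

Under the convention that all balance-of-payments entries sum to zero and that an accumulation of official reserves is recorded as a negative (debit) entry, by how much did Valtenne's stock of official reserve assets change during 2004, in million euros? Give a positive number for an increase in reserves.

-126.9

Official reserve transactions balance = -(218.6 + 51.9 + (-397.4)) = 126.9
An accumulation of reserves is recorded as a debit (negative entry), so the change in the stock of reserves is the negative of that balance.
Change in official reserves = -(126.9) = -126.9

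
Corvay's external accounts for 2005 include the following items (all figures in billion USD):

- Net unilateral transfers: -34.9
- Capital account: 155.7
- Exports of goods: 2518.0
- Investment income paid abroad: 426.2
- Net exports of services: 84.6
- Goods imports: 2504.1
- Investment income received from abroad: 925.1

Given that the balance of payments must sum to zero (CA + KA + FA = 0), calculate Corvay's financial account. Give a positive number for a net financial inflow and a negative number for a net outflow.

Goods balance = 2518.0 - 2504.1 = 13.9
Services balance = 84.6
Trade balance (goods + services) = 13.9 + 84.6 = 98.5
Net primary income = 925.1 - 426.2 = 498.9
Net secondary income = -34.9
Current account = 98.5 + 498.9 + (-34.9) = 562.5
Financial account = -(562.5 + 155.7) = -718.2

-718.2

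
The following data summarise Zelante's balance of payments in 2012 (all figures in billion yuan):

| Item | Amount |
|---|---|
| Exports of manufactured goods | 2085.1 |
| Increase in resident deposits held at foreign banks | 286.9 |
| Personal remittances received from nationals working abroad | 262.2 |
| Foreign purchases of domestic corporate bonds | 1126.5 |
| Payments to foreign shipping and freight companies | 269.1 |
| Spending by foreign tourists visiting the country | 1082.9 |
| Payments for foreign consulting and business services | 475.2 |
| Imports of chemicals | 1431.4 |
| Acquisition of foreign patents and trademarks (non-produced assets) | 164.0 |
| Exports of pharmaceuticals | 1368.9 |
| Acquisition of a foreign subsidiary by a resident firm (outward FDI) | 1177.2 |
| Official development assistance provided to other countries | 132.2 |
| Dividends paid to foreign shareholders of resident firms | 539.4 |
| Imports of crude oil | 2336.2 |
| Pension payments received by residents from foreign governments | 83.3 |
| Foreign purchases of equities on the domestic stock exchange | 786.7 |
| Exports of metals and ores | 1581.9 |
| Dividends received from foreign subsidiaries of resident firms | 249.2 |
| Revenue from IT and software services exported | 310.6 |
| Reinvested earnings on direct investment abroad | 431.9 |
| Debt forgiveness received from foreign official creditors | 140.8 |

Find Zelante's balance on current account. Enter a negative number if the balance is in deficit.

2272.5

Goods: -2336.2 - 1431.4 + 1368.9 + 2085.1 + 1581.9 = 1268.3
Services: -269.1 + 1082.9 + 310.6 - 475.2 = 649.2
Primary income: -539.4 + 249.2 + 431.9 = 141.7
Secondary income: 83.3 + 262.2 - 132.2 = 213.3
Current account = 1268.3 + 649.2 + 141.7 + 213.3 = 2272.5
(Excluded from the current account — financial account: increase in resident deposits held at foreign banks 286.9, foreign purchases of domestic corporate bonds 1126.5, acquisition of a foreign subsidiary by a resident firm (outward FDI) 1177.2, foreign purchases of equities on the domestic stock exchange 786.7; capital account: acquisition of foreign patents and trademarks (non-produced assets) 164.0, debt forgiveness received from foreign official creditors 140.8.)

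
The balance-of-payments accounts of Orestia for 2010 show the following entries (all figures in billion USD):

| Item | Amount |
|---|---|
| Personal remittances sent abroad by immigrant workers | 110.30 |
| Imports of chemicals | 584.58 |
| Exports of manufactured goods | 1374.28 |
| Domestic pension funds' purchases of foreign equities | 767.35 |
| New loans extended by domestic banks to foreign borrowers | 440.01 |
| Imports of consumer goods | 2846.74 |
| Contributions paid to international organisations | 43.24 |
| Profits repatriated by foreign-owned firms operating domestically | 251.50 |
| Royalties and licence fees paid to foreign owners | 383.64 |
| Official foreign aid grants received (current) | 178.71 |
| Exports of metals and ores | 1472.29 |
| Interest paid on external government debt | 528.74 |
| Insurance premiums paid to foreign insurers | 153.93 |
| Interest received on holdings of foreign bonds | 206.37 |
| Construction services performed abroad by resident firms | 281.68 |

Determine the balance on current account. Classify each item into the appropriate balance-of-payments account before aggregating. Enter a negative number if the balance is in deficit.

Goods: -2846.74 - 584.58 + 1374.28 + 1472.29 = -584.75
Services: 281.68 - 383.64 - 153.93 = -255.89
Primary income: -528.74 + 206.37 - 251.50 = -573.87
Secondary income: 178.71 - 110.30 - 43.24 = 25.17
Current account = (-584.75) + (-255.89) + (-573.87) + 25.17 = -1389.34
(Excluded from the current account — financial account: domestic pension funds' purchases of foreign equities 767.35, new loans extended by domestic banks to foreign borrowers 440.01.)

-1389.34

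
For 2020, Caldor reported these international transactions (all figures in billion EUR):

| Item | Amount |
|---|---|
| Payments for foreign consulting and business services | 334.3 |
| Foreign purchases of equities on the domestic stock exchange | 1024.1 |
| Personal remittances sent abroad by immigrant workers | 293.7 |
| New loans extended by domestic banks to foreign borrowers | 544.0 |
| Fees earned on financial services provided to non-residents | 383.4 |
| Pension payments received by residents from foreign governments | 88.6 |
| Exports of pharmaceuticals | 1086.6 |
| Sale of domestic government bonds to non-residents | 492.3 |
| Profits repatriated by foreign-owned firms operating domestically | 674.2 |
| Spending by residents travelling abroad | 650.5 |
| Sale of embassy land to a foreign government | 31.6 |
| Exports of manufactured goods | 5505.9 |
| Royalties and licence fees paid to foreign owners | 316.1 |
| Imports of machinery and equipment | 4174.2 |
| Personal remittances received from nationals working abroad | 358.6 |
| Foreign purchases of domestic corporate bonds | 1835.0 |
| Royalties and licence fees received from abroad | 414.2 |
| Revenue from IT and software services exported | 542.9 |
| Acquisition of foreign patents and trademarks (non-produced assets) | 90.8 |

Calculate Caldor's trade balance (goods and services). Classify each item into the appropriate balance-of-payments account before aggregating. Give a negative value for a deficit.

2457.9

Goods: 5505.9 - 4174.2 + 1086.6 = 2418.3
Services: -334.3 - 316.1 + 383.4 + 414.2 - 650.5 + 542.9 = 39.6
Trade balance = 2418.3 + 39.6 = 2457.9
(Excluded from the trade balance — financial account: foreign purchases of equities on the domestic stock exchange 1024.1, new loans extended by domestic banks to foreign borrowers 544.0, sale of domestic government bonds to non-residents 492.3, foreign purchases of domestic corporate bonds 1835.0; secondary income: personal remittances sent abroad by immigrant workers 293.7, pension payments received by residents from foreign governments 88.6, personal remittances received from nationals working abroad 358.6; primary income: profits repatriated by foreign-owned firms operating domestically 674.2; capital account: sale of embassy land to a foreign government 31.6, acquisition of foreign patents and trademarks (non-produced assets) 90.8.)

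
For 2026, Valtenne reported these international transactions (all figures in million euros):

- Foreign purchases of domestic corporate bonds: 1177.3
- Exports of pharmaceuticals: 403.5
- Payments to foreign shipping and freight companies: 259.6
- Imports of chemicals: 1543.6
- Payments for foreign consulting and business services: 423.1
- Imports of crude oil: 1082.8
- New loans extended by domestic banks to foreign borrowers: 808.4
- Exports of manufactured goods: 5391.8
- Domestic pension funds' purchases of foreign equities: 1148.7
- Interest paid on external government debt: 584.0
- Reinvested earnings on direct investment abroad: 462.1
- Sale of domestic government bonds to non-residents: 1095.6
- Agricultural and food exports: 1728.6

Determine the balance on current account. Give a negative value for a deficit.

Goods: -1543.6 + 1728.6 - 1082.8 + 5391.8 + 403.5 = 4897.5
Services: -259.6 - 423.1 = -682.7
Primary income: 462.1 - 584.0 = -121.9
Current account = 4897.5 + (-682.7) + (-121.9) = 4092.9
(Excluded from the current account — financial account: foreign purchases of domestic corporate bonds 1177.3, new loans extended by domestic banks to foreign borrowers 808.4, domestic pension funds' purchases of foreign equities 1148.7, sale of domestic government bonds to non-residents 1095.6.)

4092.9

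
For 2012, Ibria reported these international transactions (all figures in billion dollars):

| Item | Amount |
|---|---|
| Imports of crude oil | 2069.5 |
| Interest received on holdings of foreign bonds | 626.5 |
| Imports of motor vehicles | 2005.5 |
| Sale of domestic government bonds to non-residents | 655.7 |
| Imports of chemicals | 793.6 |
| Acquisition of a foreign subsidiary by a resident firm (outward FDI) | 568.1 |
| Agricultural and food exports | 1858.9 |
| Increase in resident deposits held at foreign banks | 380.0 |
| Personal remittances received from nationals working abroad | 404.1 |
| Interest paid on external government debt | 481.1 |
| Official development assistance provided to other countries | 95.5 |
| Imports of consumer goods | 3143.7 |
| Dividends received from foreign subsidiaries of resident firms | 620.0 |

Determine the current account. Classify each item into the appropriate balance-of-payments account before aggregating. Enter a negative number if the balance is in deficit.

Goods: 1858.9 - 3143.7 - 2005.5 - 793.6 - 2069.5 = -6153.4
Primary income: 626.5 - 481.1 + 620.0 = 765.4
Secondary income: 404.1 - 95.5 = 308.6
Current account = (-6153.4) + 765.4 + 308.6 = -5079.4
(Excluded from the current account — financial account: sale of domestic government bonds to non-residents 655.7, acquisition of a foreign subsidiary by a resident firm (outward FDI) 568.1, increase in resident deposits held at foreign banks 380.0.)

-5079.4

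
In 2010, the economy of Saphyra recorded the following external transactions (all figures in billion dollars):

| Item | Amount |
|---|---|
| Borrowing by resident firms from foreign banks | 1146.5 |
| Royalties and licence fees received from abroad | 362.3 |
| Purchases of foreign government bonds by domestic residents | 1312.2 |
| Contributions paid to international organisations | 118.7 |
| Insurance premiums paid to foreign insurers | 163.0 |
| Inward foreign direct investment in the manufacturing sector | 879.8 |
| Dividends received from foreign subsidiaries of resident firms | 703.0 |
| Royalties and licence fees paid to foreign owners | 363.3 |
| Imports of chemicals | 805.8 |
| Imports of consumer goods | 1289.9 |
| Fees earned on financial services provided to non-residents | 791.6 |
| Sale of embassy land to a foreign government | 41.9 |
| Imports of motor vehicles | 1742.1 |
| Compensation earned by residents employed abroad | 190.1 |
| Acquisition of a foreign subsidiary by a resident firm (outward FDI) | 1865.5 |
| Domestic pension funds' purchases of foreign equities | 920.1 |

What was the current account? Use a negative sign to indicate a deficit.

-2435.8

Goods: -805.8 - 1289.9 - 1742.1 = -3837.8
Services: 791.6 - 163.0 + 362.3 - 363.3 = 627.6
Primary income: 703.0 + 190.1 = 893.1
Secondary income: -118.7
Current account = (-3837.8) + 627.6 + 893.1 + (-118.7) = -2435.8
(Excluded from the current account — financial account: borrowing by resident firms from foreign banks 1146.5, purchases of foreign government bonds by domestic residents 1312.2, inward foreign direct investment in the manufacturing sector 879.8, acquisition of a foreign subsidiary by a resident firm (outward FDI) 1865.5, domestic pension funds' purchases of foreign equities 920.1; capital account: sale of embassy land to a foreign government 41.9.)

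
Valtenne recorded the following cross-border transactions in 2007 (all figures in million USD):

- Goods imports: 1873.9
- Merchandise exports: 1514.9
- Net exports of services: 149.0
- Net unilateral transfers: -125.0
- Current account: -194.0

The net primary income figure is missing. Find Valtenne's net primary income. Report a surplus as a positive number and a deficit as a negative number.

141.0

Current account = goods balance + services balance + net primary income + net secondary income
Sum of the known components = -335.0
Net primary income = CA - (known components) = -194.0 - (-335.0) = 141.0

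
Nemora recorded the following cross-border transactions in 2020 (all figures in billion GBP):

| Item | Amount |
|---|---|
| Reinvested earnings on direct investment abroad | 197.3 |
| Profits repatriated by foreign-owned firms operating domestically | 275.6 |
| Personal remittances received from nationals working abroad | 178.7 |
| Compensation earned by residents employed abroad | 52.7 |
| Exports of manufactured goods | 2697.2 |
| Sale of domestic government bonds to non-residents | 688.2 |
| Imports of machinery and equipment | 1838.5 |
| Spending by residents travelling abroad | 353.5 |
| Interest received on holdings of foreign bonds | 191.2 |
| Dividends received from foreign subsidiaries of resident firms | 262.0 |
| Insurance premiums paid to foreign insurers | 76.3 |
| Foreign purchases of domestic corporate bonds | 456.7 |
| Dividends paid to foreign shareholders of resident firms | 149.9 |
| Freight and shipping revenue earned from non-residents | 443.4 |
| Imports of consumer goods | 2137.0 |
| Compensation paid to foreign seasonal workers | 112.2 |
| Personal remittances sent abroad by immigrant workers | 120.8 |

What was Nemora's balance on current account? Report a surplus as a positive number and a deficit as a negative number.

-1041.3

Goods: 2697.2 - 1838.5 - 2137.0 = -1278.3
Services: 443.4 - 76.3 - 353.5 = 13.6
Primary income: 197.3 - 112.2 - 149.9 + 191.2 + 262.0 + 52.7 - 275.6 = 165.5
Secondary income: 178.7 - 120.8 = 57.9
Current account = (-1278.3) + 13.6 + 165.5 + 57.9 = -1041.3
(Excluded from the current account — financial account: sale of domestic government bonds to non-residents 688.2, foreign purchases of domestic corporate bonds 456.7.)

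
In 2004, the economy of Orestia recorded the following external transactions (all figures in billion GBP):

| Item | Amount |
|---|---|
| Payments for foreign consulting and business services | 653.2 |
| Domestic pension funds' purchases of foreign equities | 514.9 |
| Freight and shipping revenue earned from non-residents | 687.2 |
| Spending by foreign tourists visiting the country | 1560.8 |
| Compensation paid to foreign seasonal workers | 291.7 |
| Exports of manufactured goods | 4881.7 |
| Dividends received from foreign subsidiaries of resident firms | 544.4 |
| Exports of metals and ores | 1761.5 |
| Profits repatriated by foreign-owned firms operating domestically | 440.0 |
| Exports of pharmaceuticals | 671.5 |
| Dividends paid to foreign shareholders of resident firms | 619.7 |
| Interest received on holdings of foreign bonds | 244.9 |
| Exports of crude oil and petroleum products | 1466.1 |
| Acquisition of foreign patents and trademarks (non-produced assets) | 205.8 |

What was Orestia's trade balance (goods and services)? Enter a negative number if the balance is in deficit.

10375.6

Goods: 1466.1 + 1761.5 + 4881.7 + 671.5 = 8780.8
Services: -653.2 + 687.2 + 1560.8 = 1594.8
Trade balance = 8780.8 + 1594.8 = 10375.6
(Excluded from the trade balance — financial account: domestic pension funds' purchases of foreign equities 514.9; primary income: compensation paid to foreign seasonal workers 291.7, dividends received from foreign subsidiaries of resident firms 544.4, profits repatriated by foreign-owned firms operating domestically 440.0, dividends paid to foreign shareholders of resident firms 619.7, interest received on holdings of foreign bonds 244.9; capital account: acquisition of foreign patents and trademarks (non-produced assets) 205.8.)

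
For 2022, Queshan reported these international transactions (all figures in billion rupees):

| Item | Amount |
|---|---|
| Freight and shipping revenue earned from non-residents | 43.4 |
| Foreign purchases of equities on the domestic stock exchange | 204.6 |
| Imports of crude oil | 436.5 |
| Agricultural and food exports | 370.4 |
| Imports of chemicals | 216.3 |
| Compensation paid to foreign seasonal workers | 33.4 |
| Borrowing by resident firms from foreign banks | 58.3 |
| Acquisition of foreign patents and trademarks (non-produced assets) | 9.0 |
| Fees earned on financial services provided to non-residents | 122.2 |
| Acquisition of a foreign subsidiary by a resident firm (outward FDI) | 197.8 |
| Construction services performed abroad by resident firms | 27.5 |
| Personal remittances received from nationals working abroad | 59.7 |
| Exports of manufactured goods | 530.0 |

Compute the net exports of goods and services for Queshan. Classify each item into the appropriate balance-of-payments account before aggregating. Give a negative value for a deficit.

440.7

Goods: -216.3 + 370.4 - 436.5 + 530.0 = 247.6
Services: 27.5 + 43.4 + 122.2 = 193.1
Trade balance = 247.6 + 193.1 = 440.7
(Excluded from the trade balance — financial account: foreign purchases of equities on the domestic stock exchange 204.6, borrowing by resident firms from foreign banks 58.3, acquisition of a foreign subsidiary by a resident firm (outward FDI) 197.8; primary income: compensation paid to foreign seasonal workers 33.4; capital account: acquisition of foreign patents and trademarks (non-produced assets) 9.0; secondary income: personal remittances received from nationals working abroad 59.7.)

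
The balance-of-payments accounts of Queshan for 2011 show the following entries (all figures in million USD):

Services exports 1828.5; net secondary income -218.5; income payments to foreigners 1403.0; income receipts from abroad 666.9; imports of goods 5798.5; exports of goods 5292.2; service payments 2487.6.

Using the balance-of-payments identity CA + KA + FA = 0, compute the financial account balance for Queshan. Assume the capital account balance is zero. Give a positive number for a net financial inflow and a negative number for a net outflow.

2120.0

Goods balance = 5292.2 - 5798.5 = -506.3
Services balance = 1828.5 - 2487.6 = -659.1
Trade balance (goods + services) = -506.3 + (-659.1) = -1165.4
Net primary income = 666.9 - 1403.0 = -736.1
Net secondary income = -218.5
Current account = -1165.4 + (-736.1) + (-218.5) = -2120.0
Financial account = -(-2120.0) = 2120.0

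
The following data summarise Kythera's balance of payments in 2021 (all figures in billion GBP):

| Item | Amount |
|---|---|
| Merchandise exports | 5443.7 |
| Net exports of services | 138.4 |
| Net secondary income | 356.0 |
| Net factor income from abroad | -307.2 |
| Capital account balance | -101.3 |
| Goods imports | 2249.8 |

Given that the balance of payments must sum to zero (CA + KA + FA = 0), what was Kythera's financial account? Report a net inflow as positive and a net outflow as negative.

Goods balance = 5443.7 - 2249.8 = 3193.9
Services balance = 138.4
Trade balance (goods + services) = 3193.9 + 138.4 = 3332.3
Net primary income = -307.2
Net secondary income = 356.0
Current account = 3332.3 + (-307.2) + 356.0 = 3381.1
Financial account = -(3381.1 + (-101.3)) = -3279.8

-3279.8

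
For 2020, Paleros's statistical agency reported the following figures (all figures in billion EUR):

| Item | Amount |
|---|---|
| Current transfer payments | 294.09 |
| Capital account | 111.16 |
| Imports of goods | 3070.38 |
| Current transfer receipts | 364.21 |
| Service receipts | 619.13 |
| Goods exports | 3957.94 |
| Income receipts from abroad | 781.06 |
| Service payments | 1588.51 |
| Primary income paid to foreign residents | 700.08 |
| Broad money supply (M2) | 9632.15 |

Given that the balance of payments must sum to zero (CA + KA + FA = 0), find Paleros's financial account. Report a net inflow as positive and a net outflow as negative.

-180.44

Goods balance = 3957.94 - 3070.38 = 887.56
Services balance = 619.13 - 1588.51 = -969.38
Trade balance (goods + services) = 887.56 + (-969.38) = -81.82
Net primary income = 781.06 - 700.08 = 80.98
Net secondary income = 364.21 - 294.09 = 70.12
Current account = -81.82 + 80.98 + 70.12 = 69.28
Financial account = -(69.28 + 111.16) = -180.44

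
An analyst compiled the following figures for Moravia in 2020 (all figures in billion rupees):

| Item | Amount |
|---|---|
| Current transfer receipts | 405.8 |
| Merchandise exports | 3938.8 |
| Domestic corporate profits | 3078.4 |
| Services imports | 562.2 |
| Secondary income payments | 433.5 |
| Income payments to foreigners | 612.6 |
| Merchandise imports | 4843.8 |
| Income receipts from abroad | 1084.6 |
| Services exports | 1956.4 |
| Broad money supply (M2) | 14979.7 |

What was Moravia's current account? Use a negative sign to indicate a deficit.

933.5

Goods balance = 3938.8 - 4843.8 = -905.0
Services balance = 1956.4 - 562.2 = 1394.2
Trade balance (goods + services) = -905.0 + 1394.2 = 489.2
Net primary income = 1084.6 - 612.6 = 472.0
Net secondary income = 405.8 - 433.5 = -27.7
Current account = 489.2 + 472.0 + (-27.7) = 933.5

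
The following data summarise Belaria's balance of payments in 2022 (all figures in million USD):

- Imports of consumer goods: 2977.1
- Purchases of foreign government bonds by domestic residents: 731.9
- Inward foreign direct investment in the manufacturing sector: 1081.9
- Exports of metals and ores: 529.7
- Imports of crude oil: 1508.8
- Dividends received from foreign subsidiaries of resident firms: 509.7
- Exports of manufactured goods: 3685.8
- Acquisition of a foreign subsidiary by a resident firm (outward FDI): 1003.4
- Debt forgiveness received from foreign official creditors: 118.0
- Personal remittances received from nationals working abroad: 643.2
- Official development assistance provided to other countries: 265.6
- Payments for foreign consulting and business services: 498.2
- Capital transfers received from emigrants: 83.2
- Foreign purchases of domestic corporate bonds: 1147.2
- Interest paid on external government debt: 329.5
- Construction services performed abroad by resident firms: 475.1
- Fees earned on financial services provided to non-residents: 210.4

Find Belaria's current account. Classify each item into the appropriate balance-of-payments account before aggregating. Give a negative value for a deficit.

474.7

Goods: 529.7 - 1508.8 + 3685.8 - 2977.1 = -270.4
Services: -498.2 + 210.4 + 475.1 = 187.3
Primary income: 509.7 - 329.5 = 180.2
Secondary income: 643.2 - 265.6 = 377.6
Current account = (-270.4) + 187.3 + 180.2 + 377.6 = 474.7
(Excluded from the current account — financial account: purchases of foreign government bonds by domestic residents 731.9, inward foreign direct investment in the manufacturing sector 1081.9, acquisition of a foreign subsidiary by a resident firm (outward FDI) 1003.4, foreign purchases of domestic corporate bonds 1147.2; capital account: debt forgiveness received from foreign official creditors 118.0, capital transfers received from emigrants 83.2.)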